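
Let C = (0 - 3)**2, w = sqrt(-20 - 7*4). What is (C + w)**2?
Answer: 33 + 72*I*sqrt(3) ≈ 33.0 + 124.71*I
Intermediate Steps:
w = 4*I*sqrt(3) (w = sqrt(-20 - 28) = sqrt(-48) = 4*I*sqrt(3) ≈ 6.9282*I)
C = 9 (C = (-3)**2 = 9)
(C + w)**2 = (9 + 4*I*sqrt(3))**2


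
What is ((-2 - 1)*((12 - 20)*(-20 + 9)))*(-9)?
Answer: 2376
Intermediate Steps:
((-2 - 1)*((12 - 20)*(-20 + 9)))*(-9) = -(-24)*(-11)*(-9) = -3*88*(-9) = -264*(-9) = 2376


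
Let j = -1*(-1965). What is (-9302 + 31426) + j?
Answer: 24089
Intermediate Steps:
j = 1965
(-9302 + 31426) + j = (-9302 + 31426) + 1965 = 22124 + 1965 = 24089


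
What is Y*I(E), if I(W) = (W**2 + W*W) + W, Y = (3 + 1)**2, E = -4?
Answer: 448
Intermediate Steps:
Y = 16 (Y = 4**2 = 16)
I(W) = W + 2*W**2 (I(W) = (W**2 + W**2) + W = 2*W**2 + W = W + 2*W**2)
Y*I(E) = 16*(-4*(1 + 2*(-4))) = 16*(-4*(1 - 8)) = 16*(-4*(-7)) = 16*28 = 448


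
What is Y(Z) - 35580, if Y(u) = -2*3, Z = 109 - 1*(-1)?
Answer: -35586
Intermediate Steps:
Z = 110 (Z = 109 + 1 = 110)
Y(u) = -6
Y(Z) - 35580 = -6 - 35580 = -35586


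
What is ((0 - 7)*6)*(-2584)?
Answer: 108528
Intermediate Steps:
((0 - 7)*6)*(-2584) = -7*6*(-2584) = -42*(-2584) = 108528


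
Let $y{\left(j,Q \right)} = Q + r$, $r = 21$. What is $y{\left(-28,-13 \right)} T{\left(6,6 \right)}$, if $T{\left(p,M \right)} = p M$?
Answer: $288$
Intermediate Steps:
$T{\left(p,M \right)} = M p$
$y{\left(j,Q \right)} = 21 + Q$ ($y{\left(j,Q \right)} = Q + 21 = 21 + Q$)
$y{\left(-28,-13 \right)} T{\left(6,6 \right)} = \left(21 - 13\right) 6 \cdot 6 = 8 \cdot 36 = 288$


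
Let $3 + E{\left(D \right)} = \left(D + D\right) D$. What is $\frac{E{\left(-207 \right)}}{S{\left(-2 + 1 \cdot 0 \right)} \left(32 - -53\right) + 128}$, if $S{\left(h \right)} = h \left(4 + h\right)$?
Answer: $- \frac{85695}{212} \approx -404.22$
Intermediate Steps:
$E{\left(D \right)} = -3 + 2 D^{2}$ ($E{\left(D \right)} = -3 + \left(D + D\right) D = -3 + 2 D D = -3 + 2 D^{2}$)
$\frac{E{\left(-207 \right)}}{S{\left(-2 + 1 \cdot 0 \right)} \left(32 - -53\right) + 128} = \frac{-3 + 2 \left(-207\right)^{2}}{\left(-2 + 1 \cdot 0\right) \left(4 + \left(-2 + 1 \cdot 0\right)\right) \left(32 - -53\right) + 128} = \frac{-3 + 2 \cdot 42849}{\left(-2 + 0\right) \left(4 + \left(-2 + 0\right)\right) \left(32 + 53\right) + 128} = \frac{-3 + 85698}{- 2 \left(4 - 2\right) 85 + 128} = \frac{85695}{\left(-2\right) 2 \cdot 85 + 128} = \frac{85695}{\left(-4\right) 85 + 128} = \frac{85695}{-340 + 128} = \frac{85695}{-212} = 85695 \left(- \frac{1}{212}\right) = - \frac{85695}{212}$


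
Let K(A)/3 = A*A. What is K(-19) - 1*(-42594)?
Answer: 43677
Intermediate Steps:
K(A) = 3*A² (K(A) = 3*(A*A) = 3*A²)
K(-19) - 1*(-42594) = 3*(-19)² - 1*(-42594) = 3*361 + 42594 = 1083 + 42594 = 43677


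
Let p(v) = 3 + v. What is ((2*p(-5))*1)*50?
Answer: -200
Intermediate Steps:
((2*p(-5))*1)*50 = ((2*(3 - 5))*1)*50 = ((2*(-2))*1)*50 = -4*1*50 = -4*50 = -200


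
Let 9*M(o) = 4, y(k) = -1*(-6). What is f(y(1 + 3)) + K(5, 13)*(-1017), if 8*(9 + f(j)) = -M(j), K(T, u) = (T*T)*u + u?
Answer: -6187591/18 ≈ -3.4376e+5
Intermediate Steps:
y(k) = 6
M(o) = 4/9 (M(o) = (⅑)*4 = 4/9)
K(T, u) = u + u*T² (K(T, u) = T²*u + u = u*T² + u = u + u*T²)
f(j) = -163/18 (f(j) = -9 + (-1*4/9)/8 = -9 + (⅛)*(-4/9) = -9 - 1/18 = -163/18)
f(y(1 + 3)) + K(5, 13)*(-1017) = -163/18 + (13*(1 + 5²))*(-1017) = -163/18 + (13*(1 + 25))*(-1017) = -163/18 + (13*26)*(-1017) = -163/18 + 338*(-1017) = -163/18 - 343746 = -6187591/18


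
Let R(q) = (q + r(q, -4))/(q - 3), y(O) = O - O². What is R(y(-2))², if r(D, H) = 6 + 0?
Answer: 0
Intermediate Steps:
r(D, H) = 6
R(q) = (6 + q)/(-3 + q) (R(q) = (q + 6)/(q - 3) = (6 + q)/(-3 + q))
R(y(-2))² = ((6 - 2*(1 - 1*(-2)))/(-3 - 2*(1 - 1*(-2))))² = ((6 - 2*(1 + 2))/(-3 - 2*(1 + 2)))² = ((6 - 2*3)/(-3 - 2*3))² = ((6 - 6)/(-3 - 6))² = (0/(-9))² = (-⅑*0)² = 0² = 0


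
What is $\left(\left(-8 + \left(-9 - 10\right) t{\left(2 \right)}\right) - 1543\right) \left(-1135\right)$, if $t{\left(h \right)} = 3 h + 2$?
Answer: $1932905$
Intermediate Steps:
$t{\left(h \right)} = 2 + 3 h$
$\left(\left(-8 + \left(-9 - 10\right) t{\left(2 \right)}\right) - 1543\right) \left(-1135\right) = \left(\left(-8 + \left(-9 - 10\right) \left(2 + 3 \cdot 2\right)\right) - 1543\right) \left(-1135\right) = \left(\left(-8 + \left(-9 - 10\right) \left(2 + 6\right)\right) - 1543\right) \left(-1135\right) = \left(\left(-8 - 152\right) - 1543\right) \left(-1135\right) = \left(-160 - 1543\right) \left(-1135\right) = \left(-1703\right) \left(-1135\right) = 1932905$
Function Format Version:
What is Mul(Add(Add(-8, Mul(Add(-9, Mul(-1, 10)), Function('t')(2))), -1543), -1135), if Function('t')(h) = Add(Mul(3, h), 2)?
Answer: 1932905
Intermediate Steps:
Function('t')(h) = Add(2, Mul(3, h))
Mul(Add(Add(-8, Mul(Add(-9, Mul(-1, 10)), Function('t')(2))), -1543), -1135) = Mul(Add(Add(-8, Mul(Add(-9, Mul(-1, 10)), Add(2, Mul(3, 2)))), -1543), -1135) = Mul(Add(Add(-8, Mul(Add(-9, -10), Add(2, 6))), -1543), -1135) = Mul(Add(Add(-8, Mul(-19, 8)), -1543), -1135) = Mul(Add(Add(-8, -152), -1543), -1135) = Mul(Add(-160, -1543), -1135) = Mul(-1703, -1135) = 1932905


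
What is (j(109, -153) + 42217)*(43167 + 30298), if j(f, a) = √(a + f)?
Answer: 3101471905 + 146930*I*√11 ≈ 3.1015e+9 + 4.8731e+5*I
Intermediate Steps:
(j(109, -153) + 42217)*(43167 + 30298) = (√(-153 + 109) + 42217)*(43167 + 30298) = (√(-44) + 42217)*73465 = (2*I*√11 + 42217)*73465 = (42217 + 2*I*√11)*73465 = 3101471905 + 146930*I*√11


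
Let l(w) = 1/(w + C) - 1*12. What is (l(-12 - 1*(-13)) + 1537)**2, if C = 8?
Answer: 188403076/81 ≈ 2.3260e+6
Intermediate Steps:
l(w) = -12 + 1/(8 + w) (l(w) = 1/(w + 8) - 1*12 = 1/(8 + w) - 12 = -12 + 1/(8 + w))
(l(-12 - 1*(-13)) + 1537)**2 = ((-95 - 12*(-12 - 1*(-13)))/(8 + (-12 - 1*(-13))) + 1537)**2 = ((-95 - 12*(-12 + 13))/(8 + (-12 + 13)) + 1537)**2 = ((-95 - 12*1)/(8 + 1) + 1537)**2 = ((-95 - 12)/9 + 1537)**2 = ((1/9)*(-107) + 1537)**2 = (-107/9 + 1537)**2 = (13726/9)**2 = 188403076/81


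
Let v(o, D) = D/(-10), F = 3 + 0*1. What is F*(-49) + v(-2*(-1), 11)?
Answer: -1481/10 ≈ -148.10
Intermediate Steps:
F = 3 (F = 3 + 0 = 3)
v(o, D) = -D/10 (v(o, D) = D*(-⅒) = -D/10)
F*(-49) + v(-2*(-1), 11) = 3*(-49) - ⅒*11 = -147 - 11/10 = -1481/10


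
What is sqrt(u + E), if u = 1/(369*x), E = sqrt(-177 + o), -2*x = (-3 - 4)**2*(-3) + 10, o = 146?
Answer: sqrt(11234 + 283956201*I*sqrt(31))/16851 ≈ 1.6685 + 1.6685*I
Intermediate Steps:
x = 137/2 (x = -((-3 - 4)**2*(-3) + 10)/2 = -((-7)**2*(-3) + 10)/2 = -(49*(-3) + 10)/2 = -(-147 + 10)/2 = -1/2*(-137) = 137/2 ≈ 68.500)
E = I*sqrt(31) (E = sqrt(-177 + 146) = sqrt(-31) = I*sqrt(31) ≈ 5.5678*I)
u = 2/50553 (u = 1/(369*(137/2)) = (1/369)*(2/137) = 2/50553 ≈ 3.9562e-5)
sqrt(u + E) = sqrt(2/50553 + I*sqrt(31))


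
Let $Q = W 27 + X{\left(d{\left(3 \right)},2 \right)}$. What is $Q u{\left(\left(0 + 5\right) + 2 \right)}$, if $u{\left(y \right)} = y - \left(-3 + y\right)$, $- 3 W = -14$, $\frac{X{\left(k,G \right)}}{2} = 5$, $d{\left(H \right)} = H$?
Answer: $408$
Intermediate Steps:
$X{\left(k,G \right)} = 10$ ($X{\left(k,G \right)} = 2 \cdot 5 = 10$)
$W = \frac{14}{3}$ ($W = \left(- \frac{1}{3}\right) \left(-14\right) = \frac{14}{3} \approx 4.6667$)
$Q = 136$ ($Q = \frac{14}{3} \cdot 27 + 10 = 126 + 10 = 136$)
$u{\left(y \right)} = 3$ ($u{\left(y \right)} = y - \left(-3 + y\right) = 3$)
$Q u{\left(\left(0 + 5\right) + 2 \right)} = 136 \cdot 3 = 408$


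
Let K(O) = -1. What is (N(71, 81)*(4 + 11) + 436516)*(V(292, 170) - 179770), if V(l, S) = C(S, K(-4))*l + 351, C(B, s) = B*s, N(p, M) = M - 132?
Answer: -99812688309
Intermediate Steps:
N(p, M) = -132 + M
V(l, S) = 351 - S*l (V(l, S) = (S*(-1))*l + 351 = (-S)*l + 351 = -S*l + 351 = 351 - S*l)
(N(71, 81)*(4 + 11) + 436516)*(V(292, 170) - 179770) = ((-132 + 81)*(4 + 11) + 436516)*((351 - 1*170*292) - 179770) = (-51*15 + 436516)*((351 - 49640) - 179770) = (-765 + 436516)*(-49289 - 179770) = 435751*(-229059) = -99812688309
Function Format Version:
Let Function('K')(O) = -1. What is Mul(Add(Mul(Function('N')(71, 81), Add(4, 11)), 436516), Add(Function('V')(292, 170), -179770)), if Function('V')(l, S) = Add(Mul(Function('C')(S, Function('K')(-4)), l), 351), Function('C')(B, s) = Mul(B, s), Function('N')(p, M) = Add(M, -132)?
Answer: -99812688309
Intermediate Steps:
Function('N')(p, M) = Add(-132, M)
Function('V')(l, S) = Add(351, Mul(-1, S, l)) (Function('V')(l, S) = Add(Mul(Mul(S, -1), l), 351) = Add(Mul(Mul(-1, S), l), 351) = Add(Mul(-1, S, l), 351) = Add(351, Mul(-1, S, l)))
Mul(Add(Mul(Function('N')(71, 81), Add(4, 11)), 436516), Add(Function('V')(292, 170), -179770)) = Mul(Add(Mul(Add(-132, 81), Add(4, 11)), 436516), Add(Add(351, Mul(-1, 170, 292)), -179770)) = Mul(Add(Mul(-51, 15), 436516), Add(Add(351, -49640), -179770)) = Mul(Add(-765, 436516), Add(-49289, -179770)) = Mul(435751, -229059) = -99812688309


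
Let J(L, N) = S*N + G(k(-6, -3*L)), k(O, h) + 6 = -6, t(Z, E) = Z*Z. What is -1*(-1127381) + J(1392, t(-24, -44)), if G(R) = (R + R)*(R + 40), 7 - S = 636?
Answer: 764405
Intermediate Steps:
t(Z, E) = Z**2
S = -629 (S = 7 - 1*636 = 7 - 636 = -629)
k(O, h) = -12 (k(O, h) = -6 - 6 = -12)
G(R) = 2*R*(40 + R) (G(R) = (2*R)*(40 + R) = 2*R*(40 + R))
J(L, N) = -672 - 629*N (J(L, N) = -629*N + 2*(-12)*(40 - 12) = -629*N + 2*(-12)*28 = -629*N - 672 = -672 - 629*N)
-1*(-1127381) + J(1392, t(-24, -44)) = -1*(-1127381) + (-672 - 629*(-24)**2) = 1127381 + (-672 - 629*576) = 1127381 + (-672 - 362304) = 1127381 - 362976 = 764405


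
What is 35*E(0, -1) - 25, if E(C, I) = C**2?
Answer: -25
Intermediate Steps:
35*E(0, -1) - 25 = 35*0**2 - 25 = 35*0 - 25 = 0 - 25 = -25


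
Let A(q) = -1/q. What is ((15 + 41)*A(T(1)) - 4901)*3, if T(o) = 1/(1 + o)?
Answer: -15039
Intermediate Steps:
((15 + 41)*A(T(1)) - 4901)*3 = ((15 + 41)*(-1/(1/(1 + 1))) - 4901)*3 = (56*(-1/(1/2)) - 4901)*3 = (56*(-1/½) - 4901)*3 = (56*(-1*2) - 4901)*3 = (56*(-2) - 4901)*3 = (-112 - 4901)*3 = -5013*3 = -15039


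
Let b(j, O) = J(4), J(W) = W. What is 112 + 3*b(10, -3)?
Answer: 124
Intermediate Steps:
b(j, O) = 4
112 + 3*b(10, -3) = 112 + 3*4 = 112 + 12 = 124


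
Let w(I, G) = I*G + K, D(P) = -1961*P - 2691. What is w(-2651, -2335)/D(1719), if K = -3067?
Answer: -3093509/1686825 ≈ -1.8339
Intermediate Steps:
D(P) = -2691 - 1961*P
w(I, G) = -3067 + G*I (w(I, G) = I*G - 3067 = G*I - 3067 = -3067 + G*I)
w(-2651, -2335)/D(1719) = (-3067 - 2335*(-2651))/(-2691 - 1961*1719) = (-3067 + 6190085)/(-2691 - 3370959) = 6187018/(-3373650) = 6187018*(-1/3373650) = -3093509/1686825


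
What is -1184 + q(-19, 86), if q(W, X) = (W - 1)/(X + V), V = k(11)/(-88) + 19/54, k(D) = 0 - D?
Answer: -22120256/18679 ≈ -1184.2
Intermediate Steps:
k(D) = -D
V = 103/216 (V = -1*11/(-88) + 19/54 = -11*(-1/88) + 19*(1/54) = ⅛ + 19/54 = 103/216 ≈ 0.47685)
q(W, X) = (-1 + W)/(103/216 + X) (q(W, X) = (W - 1)/(X + 103/216) = (-1 + W)/(103/216 + X))
-1184 + q(-19, 86) = -1184 + 216*(-1 - 19)/(103 + 216*86) = -1184 + 216*(-20)/(103 + 18576) = -1184 + 216*(-20)/18679 = -1184 + 216*(1/18679)*(-20) = -1184 - 4320/18679 = -22120256/18679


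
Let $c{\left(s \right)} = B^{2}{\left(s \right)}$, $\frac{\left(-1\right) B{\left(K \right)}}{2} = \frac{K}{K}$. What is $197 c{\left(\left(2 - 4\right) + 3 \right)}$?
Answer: $788$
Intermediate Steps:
$B{\left(K \right)} = -2$ ($B{\left(K \right)} = - 2 \frac{K}{K} = \left(-2\right) 1 = -2$)
$c{\left(s \right)} = 4$ ($c{\left(s \right)} = \left(-2\right)^{2} = 4$)
$197 c{\left(\left(2 - 4\right) + 3 \right)} = 197 \cdot 4 = 788$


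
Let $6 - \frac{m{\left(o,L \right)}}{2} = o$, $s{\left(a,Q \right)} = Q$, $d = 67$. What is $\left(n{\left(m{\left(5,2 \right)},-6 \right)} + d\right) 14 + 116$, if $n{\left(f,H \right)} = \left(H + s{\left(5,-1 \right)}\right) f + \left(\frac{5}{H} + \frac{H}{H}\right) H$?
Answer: $844$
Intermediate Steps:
$m{\left(o,L \right)} = 12 - 2 o$
$n{\left(f,H \right)} = H \left(1 + \frac{5}{H}\right) + f \left(-1 + H\right)$ ($n{\left(f,H \right)} = \left(H - 1\right) f + \left(\frac{5}{H} + \frac{H}{H}\right) H = \left(-1 + H\right) f + \left(\frac{5}{H} + 1\right) H = f \left(-1 + H\right) + \left(1 + \frac{5}{H}\right) H = f \left(-1 + H\right) + H \left(1 + \frac{5}{H}\right) = H \left(1 + \frac{5}{H}\right) + f \left(-1 + H\right)$)
$\left(n{\left(m{\left(5,2 \right)},-6 \right)} + d\right) 14 + 116 = \left(\left(5 - 6 - \left(12 - 10\right) - 6 \left(12 - 10\right)\right) + 67\right) 14 + 116 = \left(\left(5 - 6 - 2 - 12\right) + 67\right) 14 + 116 = \left(-15 + 67\right) 14 + 116 = 52 \cdot 14 + 116 = 728 + 116 = 844$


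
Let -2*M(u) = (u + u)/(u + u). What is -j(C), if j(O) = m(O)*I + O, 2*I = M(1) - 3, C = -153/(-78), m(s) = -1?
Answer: -193/52 ≈ -3.7115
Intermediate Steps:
C = 51/26 (C = -153*(-1/78) = 51/26 ≈ 1.9615)
M(u) = -½ (M(u) = -(u + u)/(2*(u + u)) = -2*u/(2*(2*u)) = -2*u*1/(2*u)/2 = -½*1 = -½)
I = -7/4 (I = (-½ - 3)/2 = (½)*(-7/2) = -7/4 ≈ -1.7500)
j(O) = 7/4 + O (j(O) = -1*(-7/4) + O = 7/4 + O)
-j(C) = -(7/4 + 51/26) = -1*193/52 = -193/52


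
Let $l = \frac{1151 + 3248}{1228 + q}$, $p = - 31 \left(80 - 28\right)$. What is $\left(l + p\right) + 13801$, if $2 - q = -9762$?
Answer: $\frac{133985887}{10992} \approx 12189.0$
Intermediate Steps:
$q = 9764$ ($q = 2 - -9762 = 2 + 9762 = 9764$)
$p = -1612$ ($p = \left(-31\right) 52 = -1612$)
$l = \frac{4399}{10992}$ ($l = \frac{1151 + 3248}{1228 + 9764} = \frac{4399}{10992} \approx 0.4002$)
$\left(l + p\right) + 13801 = \left(\frac{4399}{10992} - 1612\right) + 13801 = - \frac{17714705}{10992} + 13801 = \frac{133985887}{10992}$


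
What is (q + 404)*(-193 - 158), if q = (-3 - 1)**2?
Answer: -147420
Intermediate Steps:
q = 16 (q = (-4)**2 = 16)
(q + 404)*(-193 - 158) = (16 + 404)*(-193 - 158) = 420*(-351) = -147420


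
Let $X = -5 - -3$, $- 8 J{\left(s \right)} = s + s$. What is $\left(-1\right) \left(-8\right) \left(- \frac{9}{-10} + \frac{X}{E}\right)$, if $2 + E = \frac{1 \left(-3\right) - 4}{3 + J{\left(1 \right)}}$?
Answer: $\frac{268}{25} \approx 10.72$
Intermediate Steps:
$J{\left(s \right)} = - \frac{s}{4}$ ($J{\left(s \right)} = - \frac{s + s}{8} = - \frac{2 s}{8} = - \frac{s}{4}$)
$E = - \frac{50}{11}$ ($E = -2 + \frac{1 \left(-3\right) - 4}{3 - \frac{1}{4}} = -2 + \frac{-3 - 4}{3 - \frac{1}{4}} = -2 - \frac{7}{\frac{11}{4}} = -2 - \frac{28}{11} = - \frac{50}{11} \approx -4.5455$)
$X = -2$ ($X = -5 + 3 = -2$)
$\left(-1\right) \left(-8\right) \left(- \frac{9}{-10} + \frac{X}{E}\right) = \left(-1\right) \left(-8\right) \left(- \frac{9}{-10} - \frac{2}{- \frac{50}{11}}\right) = 8 \left(\left(-9\right) \left(- \frac{1}{10}\right) - - \frac{11}{25}\right) = 8 \left(\frac{9}{10} + \frac{11}{25}\right) = 8 \cdot \frac{67}{50} = \frac{268}{25}$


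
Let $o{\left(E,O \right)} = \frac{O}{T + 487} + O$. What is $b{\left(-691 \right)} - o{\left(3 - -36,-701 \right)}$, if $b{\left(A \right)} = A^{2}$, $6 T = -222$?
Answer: $\frac{215182601}{450} \approx 4.7818 \cdot 10^{5}$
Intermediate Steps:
$T = -37$ ($T = \frac{1}{6} \left(-222\right) = -37$)
$o{\left(E,O \right)} = \frac{451 O}{450}$ ($o{\left(E,O \right)} = \frac{O}{-37 + 487} + O = \frac{O}{450} + O = \frac{451 O}{450}$)
$b{\left(-691 \right)} - o{\left(3 - -36,-701 \right)} = \left(-691\right)^{2} - \frac{451}{450} \left(-701\right) = 477481 - - \frac{316151}{450} = 477481 + \frac{316151}{450} = \frac{215182601}{450}$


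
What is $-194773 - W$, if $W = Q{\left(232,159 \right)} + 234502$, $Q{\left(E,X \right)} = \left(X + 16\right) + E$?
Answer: $-429682$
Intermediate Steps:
$Q{\left(E,X \right)} = 16 + E + X$ ($Q{\left(E,X \right)} = \left(16 + X\right) + E = 16 + E + X$)
$W = 234909$ ($W = \left(16 + 232 + 159\right) + 234502 = 407 + 234502 = 234909$)
$-194773 - W = -194773 - 234909 = -429682$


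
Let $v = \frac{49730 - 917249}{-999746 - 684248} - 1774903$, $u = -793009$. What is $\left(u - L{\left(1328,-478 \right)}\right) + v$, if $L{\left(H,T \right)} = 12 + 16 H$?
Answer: $- \frac{4360149245449}{1683994} \approx -2.5892 \cdot 10^{6}$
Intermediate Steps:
$v = - \frac{2988925135063}{1683994}$ ($v = - \frac{867519}{-1683994} - 1774903 = \left(-867519\right) \left(- \frac{1}{1683994}\right) - 1774903 = \frac{867519}{1683994} - 1774903 = - \frac{2988925135063}{1683994} \approx -1.7749 \cdot 10^{6}$)
$\left(u - L{\left(1328,-478 \right)}\right) + v = \left(-793009 - \left(12 + 16 \cdot 1328\right)\right) - \frac{2988925135063}{1683994} = \left(-793009 - \left(12 + 21248\right)\right) - \frac{2988925135063}{1683994} = \left(-793009 - 21260\right) - \frac{2988925135063}{1683994} = -814269 - \frac{2988925135063}{1683994} = - \frac{4360149245449}{1683994}$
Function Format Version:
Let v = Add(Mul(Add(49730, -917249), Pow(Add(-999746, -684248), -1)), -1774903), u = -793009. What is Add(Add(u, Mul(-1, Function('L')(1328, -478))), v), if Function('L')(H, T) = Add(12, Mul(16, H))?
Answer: Rational(-4360149245449, 1683994) ≈ -2.5892e+6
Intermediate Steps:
v = Rational(-2988925135063, 1683994) (v = Add(Mul(-867519, Pow(-1683994, -1)), -1774903) = Add(Mul(-867519, Rational(-1, 1683994)), -1774903) = Add(Rational(867519, 1683994), -1774903) = Rational(-2988925135063, 1683994) ≈ -1.7749e+6)
Add(Add(u, Mul(-1, Function('L')(1328, -478))), v) = Add(Add(-793009, Mul(-1, Add(12, Mul(16, 1328)))), Rational(-2988925135063, 1683994)) = Add(Add(-793009, Mul(-1, Add(12, 21248))), Rational(-2988925135063, 1683994)) = Add(Add(-793009, Mul(-1, 21260)), Rational(-2988925135063, 1683994)) = Add(Add(-793009, -21260), Rational(-2988925135063, 1683994)) = Add(-814269, Rational(-2988925135063, 1683994)) = Rational(-4360149245449, 1683994)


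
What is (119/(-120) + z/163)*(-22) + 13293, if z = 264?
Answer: 129870427/9780 ≈ 13279.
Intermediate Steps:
(119/(-120) + z/163)*(-22) + 13293 = (119/(-120) + 264/163)*(-22) + 13293 = (119*(-1/120) + 264*(1/163))*(-22) + 13293 = (-119/120 + 264/163)*(-22) + 13293 = (12283/19560)*(-22) + 13293 = -135113/9780 + 13293 = 129870427/9780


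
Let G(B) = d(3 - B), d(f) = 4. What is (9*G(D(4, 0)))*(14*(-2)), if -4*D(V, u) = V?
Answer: -1008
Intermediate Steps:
D(V, u) = -V/4
G(B) = 4
(9*G(D(4, 0)))*(14*(-2)) = (9*4)*(14*(-2)) = 36*(-28) = -1008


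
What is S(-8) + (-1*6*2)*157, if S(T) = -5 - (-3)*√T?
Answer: -1889 + 6*I*√2 ≈ -1889.0 + 8.4853*I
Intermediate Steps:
S(T) = -5 + 3*√T
S(-8) + (-1*6*2)*157 = (-5 + 3*√(-8)) + (-1*6*2)*157 = (-5 + 3*(2*I*√2)) - 6*2*157 = (-5 + 6*I*√2) - 12*157 = (-5 + 6*I*√2) - 1884 = -1889 + 6*I*√2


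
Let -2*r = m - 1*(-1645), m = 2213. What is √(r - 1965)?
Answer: I*√3894 ≈ 62.402*I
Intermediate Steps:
r = -1929 (r = -(2213 - 1*(-1645))/2 = -(2213 + 1645)/2 = -½*3858 = -1929)
√(r - 1965) = √(-1929 - 1965) = √(-3894) = I*√3894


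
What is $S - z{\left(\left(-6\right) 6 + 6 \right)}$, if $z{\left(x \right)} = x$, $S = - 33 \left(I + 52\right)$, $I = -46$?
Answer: $-168$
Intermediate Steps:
$S = -198$ ($S = - 33 \left(-46 + 52\right) = \left(-33\right) 6 = -198$)
$S - z{\left(\left(-6\right) 6 + 6 \right)} = -198 - \left(\left(-6\right) 6 + 6\right) = -198 - \left(-36 + 6\right) = -198 - -30 = -198 + 30 = -168$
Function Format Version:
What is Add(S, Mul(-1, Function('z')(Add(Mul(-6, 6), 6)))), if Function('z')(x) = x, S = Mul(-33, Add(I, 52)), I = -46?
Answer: -168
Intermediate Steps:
S = -198 (S = Mul(-33, Add(-46, 52)) = Mul(-33, 6) = -198)
Add(S, Mul(-1, Function('z')(Add(Mul(-6, 6), 6)))) = Add(-198, Mul(-1, Add(Mul(-6, 6), 6))) = Add(-198, Mul(-1, Add(-36, 6))) = Add(-198, Mul(-1, -30)) = Add(-198, 30) = -168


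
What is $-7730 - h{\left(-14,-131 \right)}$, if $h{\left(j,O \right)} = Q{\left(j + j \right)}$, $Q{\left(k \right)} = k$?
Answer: $-7702$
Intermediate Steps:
$h{\left(j,O \right)} = 2 j$ ($h{\left(j,O \right)} = j + j = 2 j$)
$-7730 - h{\left(-14,-131 \right)} = -7730 - 2 \left(-14\right) = -7730 - -28 = -7730 + 28 = -7702$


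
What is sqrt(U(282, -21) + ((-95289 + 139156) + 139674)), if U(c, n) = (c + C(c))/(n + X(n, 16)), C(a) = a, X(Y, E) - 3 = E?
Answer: sqrt(183259) ≈ 428.09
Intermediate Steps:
X(Y, E) = 3 + E
U(c, n) = 2*c/(19 + n) (U(c, n) = (c + c)/(n + (3 + 16)) = (2*c)/(n + 19) = (2*c)/(19 + n) = 2*c/(19 + n))
sqrt(U(282, -21) + ((-95289 + 139156) + 139674)) = sqrt(2*282/(19 - 21) + ((-95289 + 139156) + 139674)) = sqrt(2*282/(-2) + (43867 + 139674)) = sqrt(2*282*(-1/2) + 183541) = sqrt(-282 + 183541) = sqrt(183259)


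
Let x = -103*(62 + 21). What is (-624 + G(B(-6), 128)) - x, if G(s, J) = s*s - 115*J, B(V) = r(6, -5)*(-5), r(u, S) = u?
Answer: -5895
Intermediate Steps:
x = -8549 (x = -103*83 = -8549)
B(V) = -30 (B(V) = 6*(-5) = -30)
G(s, J) = s**2 - 115*J
(-624 + G(B(-6), 128)) - x = (-624 + ((-30)**2 - 115*128)) - 1*(-8549) = (-624 + (900 - 14720)) + 8549 = (-624 - 13820) + 8549 = -14444 + 8549 = -5895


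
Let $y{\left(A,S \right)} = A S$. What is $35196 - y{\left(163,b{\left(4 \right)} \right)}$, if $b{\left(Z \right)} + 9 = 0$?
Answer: $36663$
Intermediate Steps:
$b{\left(Z \right)} = -9$ ($b{\left(Z \right)} = -9 + 0 = -9$)
$35196 - y{\left(163,b{\left(4 \right)} \right)} = 35196 - 163 \left(-9\right) = 35196 - -1467 = 35196 + 1467 = 36663$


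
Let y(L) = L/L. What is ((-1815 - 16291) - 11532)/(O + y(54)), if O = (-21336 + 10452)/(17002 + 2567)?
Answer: -193328674/2895 ≈ -66780.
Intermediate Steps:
y(L) = 1
O = -3628/6523 (O = -10884/19569 = -10884*1/19569 = -3628/6523 ≈ -0.55619)
((-1815 - 16291) - 11532)/(O + y(54)) = ((-1815 - 16291) - 11532)/(-3628/6523 + 1) = (-18106 - 11532)/(2895/6523) = -29638*6523/2895 = -193328674/2895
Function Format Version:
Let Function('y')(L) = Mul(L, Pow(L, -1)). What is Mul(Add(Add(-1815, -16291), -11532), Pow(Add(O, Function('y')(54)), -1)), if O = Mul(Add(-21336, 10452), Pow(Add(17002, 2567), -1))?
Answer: Rational(-193328674, 2895) ≈ -66780.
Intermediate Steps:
Function('y')(L) = 1
O = Rational(-3628, 6523) (O = Mul(-10884, Pow(19569, -1)) = Mul(-10884, Rational(1, 19569)) = Rational(-3628, 6523) ≈ -0.55619)
Mul(Add(Add(-1815, -16291), -11532), Pow(Add(O, Function('y')(54)), -1)) = Mul(Add(Add(-1815, -16291), -11532), Pow(Add(Rational(-3628, 6523), 1), -1)) = Mul(Add(-18106, -11532), Pow(Rational(2895, 6523), -1)) = Mul(-29638, Rational(6523, 2895)) = Rational(-193328674, 2895)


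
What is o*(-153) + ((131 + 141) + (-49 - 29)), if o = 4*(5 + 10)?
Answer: -8986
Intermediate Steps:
o = 60 (o = 4*15 = 60)
o*(-153) + ((131 + 141) + (-49 - 29)) = 60*(-153) + ((131 + 141) + (-49 - 29)) = -9180 + (272 - 78) = -9180 + 194 = -8986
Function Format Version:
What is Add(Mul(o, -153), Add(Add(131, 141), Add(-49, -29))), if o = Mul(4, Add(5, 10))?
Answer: -8986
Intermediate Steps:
o = 60 (o = Mul(4, 15) = 60)
Add(Mul(o, -153), Add(Add(131, 141), Add(-49, -29))) = Add(Mul(60, -153), Add(Add(131, 141), Add(-49, -29))) = Add(-9180, Add(272, -78)) = Add(-9180, 194) = -8986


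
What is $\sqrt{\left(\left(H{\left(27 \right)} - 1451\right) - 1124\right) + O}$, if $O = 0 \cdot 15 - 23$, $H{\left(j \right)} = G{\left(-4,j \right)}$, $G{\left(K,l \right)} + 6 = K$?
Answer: $4 i \sqrt{163} \approx 51.069 i$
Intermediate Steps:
$G{\left(K,l \right)} = -6 + K$
$H{\left(j \right)} = -10$ ($H{\left(j \right)} = -6 - 4 = -10$)
$O = -23$ ($O = 0 - 23 = -23$)
$\sqrt{\left(\left(H{\left(27 \right)} - 1451\right) - 1124\right) + O} = \sqrt{\left(\left(-10 - 1451\right) - 1124\right) - 23} = \sqrt{\left(-1461 - 1124\right) - 23} = \sqrt{-2585 - 23} = \sqrt{-2608} = 4 i \sqrt{163}$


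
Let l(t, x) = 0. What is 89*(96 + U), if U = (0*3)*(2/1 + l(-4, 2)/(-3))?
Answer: 8544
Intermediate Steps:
U = 0 (U = (0*3)*(2/1 + 0/(-3)) = 0*(2*1 + 0*(-1/3)) = 0*(2 + 0) = 0*2 = 0)
89*(96 + U) = 89*(96 + 0) = 89*96 = 8544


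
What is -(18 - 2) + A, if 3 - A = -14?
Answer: 1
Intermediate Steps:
A = 17 (A = 3 - 1*(-14) = 3 + 14 = 17)
-(18 - 2) + A = -(18 - 2) + 17 = -1*16 + 17 = -16 + 17 = 1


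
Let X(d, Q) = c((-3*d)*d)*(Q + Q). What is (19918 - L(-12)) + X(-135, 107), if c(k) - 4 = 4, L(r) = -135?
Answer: 21765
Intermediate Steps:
c(k) = 8 (c(k) = 4 + 4 = 8)
X(d, Q) = 16*Q (X(d, Q) = 8*(Q + Q) = 8*(2*Q) = 16*Q)
(19918 - L(-12)) + X(-135, 107) = (19918 - 1*(-135)) + 16*107 = (19918 + 135) + 1712 = 20053 + 1712 = 21765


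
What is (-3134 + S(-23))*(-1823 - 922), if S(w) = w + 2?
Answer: 8660475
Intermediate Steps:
S(w) = 2 + w
(-3134 + S(-23))*(-1823 - 922) = (-3134 + (2 - 23))*(-1823 - 922) = (-3134 - 21)*(-2745) = -3155*(-2745) = 8660475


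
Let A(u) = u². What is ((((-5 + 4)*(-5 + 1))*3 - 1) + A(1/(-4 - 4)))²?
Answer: 497025/4096 ≈ 121.34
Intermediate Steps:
((((-5 + 4)*(-5 + 1))*3 - 1) + A(1/(-4 - 4)))² = ((((-5 + 4)*(-5 + 1))*3 - 1) + (1/(-4 - 4))²)² = ((-1*(-4)*3 - 1) + (1/(-8))²)² = ((4*3 - 1) + (-⅛)²)² = ((12 - 1) + 1/64)² = (11 + 1/64)² = (705/64)² = 497025/4096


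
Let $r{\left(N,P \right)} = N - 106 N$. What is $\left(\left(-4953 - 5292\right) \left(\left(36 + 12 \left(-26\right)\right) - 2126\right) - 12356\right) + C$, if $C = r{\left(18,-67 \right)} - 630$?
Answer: $24593614$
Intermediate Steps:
$r{\left(N,P \right)} = - 105 N$
$C = -2520$ ($C = \left(-105\right) 18 - 630 = -1890 - 630 = -2520$)
$\left(\left(-4953 - 5292\right) \left(\left(36 + 12 \left(-26\right)\right) - 2126\right) - 12356\right) + C = \left(\left(-4953 - 5292\right) \left(\left(36 + 12 \left(-26\right)\right) - 2126\right) - 12356\right) - 2520 = \left(- 10245 \left(\left(36 - 312\right) - 2126\right) - 12356\right) - 2520 = \left(- 10245 \left(-276 - 2126\right) - 12356\right) - 2520 = \left(\left(-10245\right) \left(-2402\right) - 12356\right) - 2520 = \left(24608490 - 12356\right) - 2520 = 24596134 - 2520 = 24593614$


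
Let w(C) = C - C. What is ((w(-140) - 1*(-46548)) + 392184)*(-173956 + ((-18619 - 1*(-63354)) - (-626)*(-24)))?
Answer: -63284897340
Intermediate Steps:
w(C) = 0
((w(-140) - 1*(-46548)) + 392184)*(-173956 + ((-18619 - 1*(-63354)) - (-626)*(-24))) = ((0 - 1*(-46548)) + 392184)*(-173956 + ((-18619 - 1*(-63354)) - (-626)*(-24))) = ((0 + 46548) + 392184)*(-173956 + ((-18619 + 63354) - 1*15024)) = (46548 + 392184)*(-173956 + (44735 - 15024)) = 438732*(-173956 + 29711) = 438732*(-144245) = -63284897340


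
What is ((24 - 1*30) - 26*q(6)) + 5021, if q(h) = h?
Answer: 4859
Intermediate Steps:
((24 - 1*30) - 26*q(6)) + 5021 = ((24 - 1*30) - 26*6) + 5021 = ((24 - 30) - 156) + 5021 = (-6 - 156) + 5021 = -162 + 5021 = 4859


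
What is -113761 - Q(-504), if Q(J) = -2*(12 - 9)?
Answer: -113755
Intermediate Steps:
Q(J) = -6 (Q(J) = -2*3 = -6)
-113761 - Q(-504) = -113761 - 1*(-6) = -113761 + 6 = -113755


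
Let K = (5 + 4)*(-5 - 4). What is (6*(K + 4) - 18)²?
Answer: 230400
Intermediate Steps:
K = -81 (K = 9*(-9) = -81)
(6*(K + 4) - 18)² = (6*(-81 + 4) - 18)² = (6*(-77) - 18)² = (-462 - 18)² = (-480)² = 230400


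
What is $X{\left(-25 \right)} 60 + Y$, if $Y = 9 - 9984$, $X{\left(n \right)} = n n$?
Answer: $27525$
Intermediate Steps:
$X{\left(n \right)} = n^{2}$
$Y = -9975$ ($Y = 9 - 9984 = -9975$)
$X{\left(-25 \right)} 60 + Y = \left(-25\right)^{2} \cdot 60 - 9975 = 625 \cdot 60 - 9975 = 37500 - 9975 = 27525$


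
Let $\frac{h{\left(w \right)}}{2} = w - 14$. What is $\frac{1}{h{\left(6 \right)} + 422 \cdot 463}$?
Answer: $\frac{1}{195370} \approx 5.1185 \cdot 10^{-6}$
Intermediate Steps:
$h{\left(w \right)} = -28 + 2 w$ ($h{\left(w \right)} = 2 \left(w - 14\right) = 2 \left(-14 + w\right) = -28 + 2 w$)
$\frac{1}{h{\left(6 \right)} + 422 \cdot 463} = \frac{1}{\left(-28 + 2 \cdot 6\right) + 422 \cdot 463} = \frac{1}{\left(-28 + 12\right) + 195386} = \frac{1}{-16 + 195386} = \frac{1}{195370}$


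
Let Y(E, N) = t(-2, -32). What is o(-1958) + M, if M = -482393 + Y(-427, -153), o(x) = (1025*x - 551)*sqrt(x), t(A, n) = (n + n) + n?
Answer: -482489 - 2007501*I*sqrt(1958) ≈ -4.8249e+5 - 8.883e+7*I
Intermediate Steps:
t(A, n) = 3*n (t(A, n) = 2*n + n = 3*n)
Y(E, N) = -96 (Y(E, N) = 3*(-32) = -96)
o(x) = sqrt(x)*(-551 + 1025*x) (o(x) = (-551 + 1025*x)*sqrt(x) = sqrt(x)*(-551 + 1025*x))
M = -482489 (M = -482393 - 96 = -482489)
o(-1958) + M = sqrt(-1958)*(-551 + 1025*(-1958)) - 482489 = (I*sqrt(1958))*(-551 - 2006950) - 482489 = (I*sqrt(1958))*(-2007501) - 482489 = -2007501*I*sqrt(1958) - 482489 = -482489 - 2007501*I*sqrt(1958)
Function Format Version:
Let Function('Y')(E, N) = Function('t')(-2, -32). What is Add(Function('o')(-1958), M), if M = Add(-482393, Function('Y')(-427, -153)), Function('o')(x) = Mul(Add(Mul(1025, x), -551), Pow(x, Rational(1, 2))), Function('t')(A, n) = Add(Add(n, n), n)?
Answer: Add(-482489, Mul(-2007501, I, Pow(1958, Rational(1, 2)))) ≈ Add(-4.8249e+5, Mul(-8.8830e+7, I))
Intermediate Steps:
Function('t')(A, n) = Mul(3, n) (Function('t')(A, n) = Add(Mul(2, n), n) = Mul(3, n))
Function('Y')(E, N) = -96 (Function('Y')(E, N) = Mul(3, -32) = -96)
Function('o')(x) = Mul(Pow(x, Rational(1, 2)), Add(-551, Mul(1025, x))) (Function('o')(x) = Mul(Add(-551, Mul(1025, x)), Pow(x, Rational(1, 2))) = Mul(Pow(x, Rational(1, 2)), Add(-551, Mul(1025, x))))
M = -482489 (M = Add(-482393, -96) = -482489)
Add(Function('o')(-1958), M) = Add(Mul(Pow(-1958, Rational(1, 2)), Add(-551, Mul(1025, -1958))), -482489) = Add(Mul(Mul(I, Pow(1958, Rational(1, 2))), Add(-551, -2006950)), -482489) = Add(Mul(Mul(I, Pow(1958, Rational(1, 2))), -2007501), -482489) = Add(Mul(-2007501, I, Pow(1958, Rational(1, 2))), -482489) = Add(-482489, Mul(-2007501, I, Pow(1958, Rational(1, 2))))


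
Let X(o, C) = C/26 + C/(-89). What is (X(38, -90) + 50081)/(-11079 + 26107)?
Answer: 28970441/8693698 ≈ 3.3323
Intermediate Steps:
X(o, C) = 63*C/2314 (X(o, C) = C*(1/26) + C*(-1/89) = C/26 - C/89 = 63*C/2314)
(X(38, -90) + 50081)/(-11079 + 26107) = ((63/2314)*(-90) + 50081)/(-11079 + 26107) = (-2835/1157 + 50081)/15028 = (57940882/1157)*(1/15028) = 28970441/8693698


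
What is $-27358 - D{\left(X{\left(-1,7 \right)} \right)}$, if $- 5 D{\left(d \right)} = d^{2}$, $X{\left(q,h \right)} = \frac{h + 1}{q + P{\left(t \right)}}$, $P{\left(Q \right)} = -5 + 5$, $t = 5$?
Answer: $- \frac{136726}{5} \approx -27345.0$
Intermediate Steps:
$P{\left(Q \right)} = 0$
$X{\left(q,h \right)} = \frac{1 + h}{q}$ ($X{\left(q,h \right)} = \frac{h + 1}{q + 0} = \frac{1 + h}{q}$)
$D{\left(d \right)} = - \frac{d^{2}}{5}$
$-27358 - D{\left(X{\left(-1,7 \right)} \right)} = -27358 - - \frac{\left(\frac{1 + 7}{-1}\right)^{2}}{5} = -27358 - - \frac{\left(\left(-1\right) 8\right)^{2}}{5} = -27358 - - \frac{\left(-8\right)^{2}}{5} = -27358 - \left(- \frac{1}{5}\right) 64 = -27358 - - \frac{64}{5} = -27358 + \frac{64}{5} = - \frac{136726}{5}$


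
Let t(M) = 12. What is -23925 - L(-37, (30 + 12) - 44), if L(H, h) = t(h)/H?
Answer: -885213/37 ≈ -23925.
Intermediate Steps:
L(H, h) = 12/H
-23925 - L(-37, (30 + 12) - 44) = -23925 - 12/(-37) = -23925 - 12*(-1)/37 = -23925 - 1*(-12/37) = -23925 + 12/37 = -885213/37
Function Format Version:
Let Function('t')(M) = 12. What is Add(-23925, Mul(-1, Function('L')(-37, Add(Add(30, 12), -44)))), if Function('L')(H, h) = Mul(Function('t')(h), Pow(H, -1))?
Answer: Rational(-885213, 37) ≈ -23925.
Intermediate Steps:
Function('L')(H, h) = Mul(12, Pow(H, -1))
Add(-23925, Mul(-1, Function('L')(-37, Add(Add(30, 12), -44)))) = Add(-23925, Mul(-1, Mul(12, Pow(-37, -1)))) = Add(-23925, Mul(-1, Mul(12, Rational(-1, 37)))) = Add(-23925, Mul(-1, Rational(-12, 37))) = Add(-23925, Rational(12, 37)) = Rational(-885213, 37)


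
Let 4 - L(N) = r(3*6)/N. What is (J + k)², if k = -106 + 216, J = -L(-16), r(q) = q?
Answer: 703921/64 ≈ 10999.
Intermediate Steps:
L(N) = 4 - 18/N (L(N) = 4 - 3*6/N = 4 - 18/N)
J = -41/8 (J = -(4 - 18/(-16)) = -(4 - 18*(-1/16)) = -(4 + 9/8) = -1*41/8 = -41/8 ≈ -5.1250)
k = 110
(J + k)² = (-41/8 + 110)² = (839/8)² = 703921/64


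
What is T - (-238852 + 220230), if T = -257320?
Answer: -238698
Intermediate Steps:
T - (-238852 + 220230) = -257320 - (-238852 + 220230) = -257320 - 1*(-18622) = -257320 + 18622 = -238698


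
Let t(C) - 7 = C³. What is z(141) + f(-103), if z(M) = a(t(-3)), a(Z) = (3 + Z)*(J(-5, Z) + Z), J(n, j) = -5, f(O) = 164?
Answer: 589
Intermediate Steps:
t(C) = 7 + C³
a(Z) = (-5 + Z)*(3 + Z) (a(Z) = (3 + Z)*(-5 + Z) = (-5 + Z)*(3 + Z))
z(M) = 425 (z(M) = -15 + (7 + (-3)³)² - 2*(7 + (-3)³) = -15 + (7 - 27)² - 2*(7 - 27) = -15 + (-20)² - 2*(-20) = -15 + 400 + 40 = 425)
z(141) + f(-103) = 425 + 164 = 589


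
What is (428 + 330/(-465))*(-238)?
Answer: -3152548/31 ≈ -1.0170e+5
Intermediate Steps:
(428 + 330/(-465))*(-238) = (428 + 330*(-1/465))*(-238) = (428 - 22/31)*(-238) = (13246/31)*(-238) = -3152548/31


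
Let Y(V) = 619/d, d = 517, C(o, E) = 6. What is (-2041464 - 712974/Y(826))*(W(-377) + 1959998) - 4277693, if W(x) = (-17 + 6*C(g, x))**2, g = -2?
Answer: -3199845231216833/619 ≈ -5.1694e+12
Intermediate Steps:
W(x) = 361 (W(x) = (-17 + 6*6)**2 = (-17 + 36)**2 = 19**2 = 361)
Y(V) = 619/517
(-2041464 - 712974/Y(826))*(W(-377) + 1959998) - 4277693 = (-2041464 - 712974/619/517)*(361 + 1959998) - 4277693 = (-2041464 - 712974*517/619)*1960359 - 4277693 = (-2041464 - 368607558/619)*1960359 - 4277693 = -1632273774/619*1960359 - 4277693 = -3199842583324866/619 - 4277693 = -3199845231216833/619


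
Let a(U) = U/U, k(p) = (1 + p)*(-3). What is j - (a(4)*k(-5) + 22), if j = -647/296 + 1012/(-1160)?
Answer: -1590539/42920 ≈ -37.058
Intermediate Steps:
k(p) = -3 - 3*p
a(U) = 1
j = -131259/42920 (j = -647*1/296 + 1012*(-1/1160) = -647/296 - 253/290 = -131259/42920 ≈ -3.0582)
j - (a(4)*k(-5) + 22) = -131259/42920 - (1*(-3 - 3*(-5)) + 22) = -131259/42920 - (1*(-3 + 15) + 22) = -131259/42920 - (1*12 + 22) = -131259/42920 - (12 + 22) = -131259/42920 - 1*34 = -131259/42920 - 34 = -1590539/42920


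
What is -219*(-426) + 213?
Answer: 93507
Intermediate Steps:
-219*(-426) + 213 = 93294 + 213 = 93507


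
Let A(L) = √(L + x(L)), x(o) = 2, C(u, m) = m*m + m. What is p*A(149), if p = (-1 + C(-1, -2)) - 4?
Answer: -3*√151 ≈ -36.865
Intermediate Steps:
C(u, m) = m + m² (C(u, m) = m² + m = m + m²)
p = -3 (p = (-1 - 2*(1 - 2)) - 4 = (-1 - 2*(-1)) - 4 = (-1 + 2) - 4 = 1 - 4 = -3)
A(L) = √(2 + L) (A(L) = √(L + 2) = √(2 + L))
p*A(149) = -3*√(2 + 149) = -3*√151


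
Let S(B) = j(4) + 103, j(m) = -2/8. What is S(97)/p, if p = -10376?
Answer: -411/41504 ≈ -0.0099027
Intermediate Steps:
j(m) = -¼ (j(m) = -2*⅛ = -¼)
S(B) = 411/4 (S(B) = -¼ + 103 = 411/4)
S(97)/p = (411/4)/(-10376) = (411/4)*(-1/10376) = -411/41504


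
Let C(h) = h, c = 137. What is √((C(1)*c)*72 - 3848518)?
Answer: I*√3838654 ≈ 1959.2*I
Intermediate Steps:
√((C(1)*c)*72 - 3848518) = √((1*137)*72 - 3848518) = √(137*72 - 3848518) = √(9864 - 3848518) = √(-3838654) = I*√3838654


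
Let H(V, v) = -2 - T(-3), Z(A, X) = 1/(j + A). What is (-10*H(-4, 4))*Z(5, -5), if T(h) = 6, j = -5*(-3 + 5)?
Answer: -16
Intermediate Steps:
j = -10 (j = -5*2 = -10)
Z(A, X) = 1/(-10 + A)
H(V, v) = -8 (H(V, v) = -2 - 1*6 = -2 - 6 = -8)
(-10*H(-4, 4))*Z(5, -5) = (-10*(-8))/(-10 + 5) = 80/(-5) = 80*(-⅕) = -16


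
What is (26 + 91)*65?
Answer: 7605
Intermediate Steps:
(26 + 91)*65 = 117*65 = 7605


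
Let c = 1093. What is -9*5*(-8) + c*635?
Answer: 694415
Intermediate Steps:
-9*5*(-8) + c*635 = -9*5*(-8) + 1093*635 = -45*(-8) + 694055 = 360 + 694055 = 694415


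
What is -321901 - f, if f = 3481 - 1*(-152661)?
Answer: -478043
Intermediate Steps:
f = 156142 (f = 3481 + 152661 = 156142)
-321901 - f = -321901 - 1*156142 = -321901 - 156142 = -478043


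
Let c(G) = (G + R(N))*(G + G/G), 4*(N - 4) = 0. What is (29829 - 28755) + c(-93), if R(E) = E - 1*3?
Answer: 9538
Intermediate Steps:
N = 4 (N = 4 + (¼)*0 = 4 + 0 = 4)
R(E) = -3 + E (R(E) = E - 3 = -3 + E)
c(G) = (1 + G)² (c(G) = (G + (-3 + 4))*(G + G/G) = (G + 1)*(G + 1) = (1 + G)*(1 + G) = (1 + G)²)
(29829 - 28755) + c(-93) = (29829 - 28755) + (1 + (-93)² + 2*(-93)) = 1074 + (1 + 8649 - 186) = 1074 + 8464 = 9538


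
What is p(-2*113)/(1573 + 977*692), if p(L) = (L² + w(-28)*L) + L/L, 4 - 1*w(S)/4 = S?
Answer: 22149/677657 ≈ 0.032685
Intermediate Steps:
w(S) = 16 - 4*S
p(L) = 1 + L² + 128*L (p(L) = (L² + (16 - 4*(-28))*L) + L/L = (L² + (16 + 112)*L) + 1 = (L² + 128*L) + 1 = 1 + L² + 128*L)
p(-2*113)/(1573 + 977*692) = (1 + (-2*113)² + 128*(-2*113))/(1573 + 977*692) = (1 + (-226)² + 128*(-226))/(1573 + 676084) = (1 + 51076 - 28928)/677657 = 22149*(1/677657) = 22149/677657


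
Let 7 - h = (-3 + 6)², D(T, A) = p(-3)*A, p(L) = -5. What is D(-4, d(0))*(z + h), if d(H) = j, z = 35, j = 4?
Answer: -660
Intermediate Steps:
d(H) = 4
D(T, A) = -5*A
h = -2 (h = 7 - (-3 + 6)² = 7 - 1*3² = 7 - 1*9 = 7 - 9 = -2)
D(-4, d(0))*(z + h) = (-5*4)*(35 - 2) = -20*33 = -660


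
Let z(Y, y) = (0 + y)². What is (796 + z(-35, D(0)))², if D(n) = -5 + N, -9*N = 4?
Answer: 4472533129/6561 ≈ 6.8169e+5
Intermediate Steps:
N = -4/9 (N = -⅑*4 = -4/9 ≈ -0.44444)
D(n) = -49/9 (D(n) = -5 - 4/9 = -49/9)
z(Y, y) = y²
(796 + z(-35, D(0)))² = (796 + (-49/9)²)² = (796 + 2401/81)² = (66877/81)² = 4472533129/6561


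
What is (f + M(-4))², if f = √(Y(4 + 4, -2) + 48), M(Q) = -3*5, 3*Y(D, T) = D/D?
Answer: (45 - √435)²/9 ≈ 64.767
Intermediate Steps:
Y(D, T) = ⅓ (Y(D, T) = (D/D)/3 = (⅓)*1 = ⅓)
M(Q) = -15
f = √435/3 (f = √(⅓ + 48) = √(145/3) = √435/3 ≈ 6.9522)
(f + M(-4))² = (√435/3 - 15)² = (-15 + √435/3)²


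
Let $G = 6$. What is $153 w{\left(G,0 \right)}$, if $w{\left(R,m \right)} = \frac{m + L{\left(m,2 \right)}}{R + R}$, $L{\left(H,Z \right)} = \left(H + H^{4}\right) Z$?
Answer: $0$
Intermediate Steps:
$L{\left(H,Z \right)} = Z \left(H + H^{4}\right)$
$w{\left(R,m \right)} = \frac{m + 2 m \left(1 + m^{3}\right)}{2 R}$ ($w{\left(R,m \right)} = \frac{m + m 2 \left(1 + m^{3}\right)}{R + R} = \frac{m + 2 m \left(1 + m^{3}\right)}{2 R}$)
$153 w{\left(G,0 \right)} = 153 \cdot \frac{1}{2} \cdot 0 \cdot \frac{1}{6} \left(3 + 2 \cdot 0^{3}\right) = 153 \cdot \frac{1}{2} \cdot 0 \cdot \frac{1}{6} \left(3 + 2 \cdot 0\right) = 153 \cdot \frac{1}{2} \cdot 0 \cdot \frac{1}{6} \left(3 + 0\right) = 153 \cdot \frac{1}{2} \cdot 0 \cdot \frac{1}{6} \cdot 3 = 153 \cdot 0 = 0$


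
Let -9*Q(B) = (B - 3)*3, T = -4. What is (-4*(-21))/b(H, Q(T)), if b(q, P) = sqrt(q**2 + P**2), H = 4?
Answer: 252*sqrt(193)/193 ≈ 18.139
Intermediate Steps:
Q(B) = 1 - B/3 (Q(B) = -(B - 3)*3/9 = -(-3 + B)*3/9 = -(-9 + 3*B)/9 = 1 - B/3)
b(q, P) = sqrt(P**2 + q**2)
(-4*(-21))/b(H, Q(T)) = (-4*(-21))/(sqrt((1 - 1/3*(-4))**2 + 4**2)) = 84/(sqrt((1 + 4/3)**2 + 16)) = 84/(sqrt((7/3)**2 + 16)) = 84/(sqrt(49/9 + 16)) = 84/(sqrt(193/9)) = 84/((sqrt(193)/3)) = 84*(3*sqrt(193)/193) = 252*sqrt(193)/193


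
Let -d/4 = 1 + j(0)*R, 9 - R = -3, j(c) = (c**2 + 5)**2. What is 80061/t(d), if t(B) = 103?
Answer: 80061/103 ≈ 777.29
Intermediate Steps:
j(c) = (5 + c**2)**2
R = 12 (R = 9 - 1*(-3) = 9 + 3 = 12)
d = -1204 (d = -4*(1 + (5 + 0**2)**2*12) = -4*(1 + (5 + 0)**2*12) = -4*(1 + 5**2*12) = -4*(1 + 25*12) = -4*(1 + 300) = -4*301 = -1204)
80061/t(d) = 80061/103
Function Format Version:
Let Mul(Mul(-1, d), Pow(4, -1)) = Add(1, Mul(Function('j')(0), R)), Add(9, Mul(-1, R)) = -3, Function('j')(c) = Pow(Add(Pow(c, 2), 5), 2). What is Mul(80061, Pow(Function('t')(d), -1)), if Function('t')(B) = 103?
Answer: Rational(80061, 103) ≈ 777.29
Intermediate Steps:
Function('j')(c) = Pow(Add(5, Pow(c, 2)), 2)
R = 12 (R = Add(9, Mul(-1, -3)) = Add(9, 3) = 12)
d = -1204 (d = Mul(-4, Add(1, Mul(Pow(Add(5, Pow(0, 2)), 2), 12))) = Mul(-4, Add(1, Mul(Pow(Add(5, 0), 2), 12))) = Mul(-4, Add(1, Mul(Pow(5, 2), 12))) = Mul(-4, Add(1, Mul(25, 12))) = Mul(-4, Add(1, 300)) = Mul(-4, 301) = -1204)
Mul(80061, Pow(Function('t')(d), -1)) = Mul(80061, Pow(103, -1)) = Mul(80061, Rational(1, 103)) = Rational(80061, 103)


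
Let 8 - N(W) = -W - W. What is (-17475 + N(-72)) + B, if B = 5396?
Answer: -12215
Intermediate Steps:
N(W) = 8 + 2*W (N(W) = 8 - (-W - W) = 8 - (-2)*W = 8 + 2*W)
(-17475 + N(-72)) + B = (-17475 + (8 + 2*(-72))) + 5396 = (-17475 + (8 - 144)) + 5396 = (-17475 - 136) + 5396 = -17611 + 5396 = -12215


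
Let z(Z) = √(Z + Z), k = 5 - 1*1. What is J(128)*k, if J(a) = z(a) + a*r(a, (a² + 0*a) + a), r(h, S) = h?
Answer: 65600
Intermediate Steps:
k = 4 (k = 5 - 1 = 4)
z(Z) = √2*√Z (z(Z) = √(2*Z) = √2*√Z)
J(a) = a² + √2*√a (J(a) = √2*√a + a*a = √2*√a + a² = a² + √2*√a)
J(128)*k = (128² + √2*√128)*4 = (16384 + √2*(8*√2))*4 = (16384 + 16)*4 = 16400*4 = 65600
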